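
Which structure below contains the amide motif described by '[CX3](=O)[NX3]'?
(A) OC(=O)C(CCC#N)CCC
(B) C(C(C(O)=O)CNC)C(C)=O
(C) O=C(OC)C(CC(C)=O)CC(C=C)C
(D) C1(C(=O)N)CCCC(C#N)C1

D

[CX3](=O)[NX3] describes a carbonyl carbon bonded to a trivalent nitrogen (an amide).
(A) has a carboxylic acid group (-C(=O)OH) but the carbonyl is bonded to O, not to an NX3 nitrogen.
(B) has a carboxylic acid group (-C(=O)OH) but the carbonyl is bonded to O, not to an NX3 nitrogen.
(C) has a methyl-ester group (-C(=O)OCH3) but the carbonyl is bonded to O, not to an NX3 nitrogen.
(D) contains a primary amide (-C(=O)NH2), which satisfies every atom and bond constraint.
So the answer is (D).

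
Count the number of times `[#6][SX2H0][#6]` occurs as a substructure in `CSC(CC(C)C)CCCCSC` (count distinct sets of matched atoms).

2

[#6][SX2H0][#6] is the SMARTS for a thioether: an aliphatic sulfur bridging two carbons with no H on the sulfur.
The molecule carries 2 separate instances of a methylthio ether (-SCH3) meeting every constraint; each maps to a distinct set of atoms, giving 2 matches.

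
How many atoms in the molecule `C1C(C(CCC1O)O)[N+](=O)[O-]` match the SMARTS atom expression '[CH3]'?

The query [CH3] means: aliphatic carbon with exactly three hydrogens.
Check the 11 heavy atoms by environment: 3× C (H1) → no; 3× C (H2) → no; 2× O (H1) → no; 1× N (charge +1, H0) → no; 1× O (charge -1, H0) → no; 1× O (H0) → no.
No environment satisfies the query, so 0 matching atoms.

0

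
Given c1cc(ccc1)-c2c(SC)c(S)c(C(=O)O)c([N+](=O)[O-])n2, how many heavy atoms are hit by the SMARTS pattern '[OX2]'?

The query [OX2] means: aliphatic oxygen with two total connections — ether, hydroxyl, or ester single-bond O.
Check the 21 heavy atoms by environment: 1× n (aromatic, X2) → no; 11× c (aromatic, X3) → no; 2× S (X2) → no; 1× C (X4) → no; 1× N (charge +1, X3) → no; 1× O (charge -1, X1) → no; 2× O (X1) → no; 1× C (X3) → no; 1× O (X2) → match.
That gives 1 matching atom.

1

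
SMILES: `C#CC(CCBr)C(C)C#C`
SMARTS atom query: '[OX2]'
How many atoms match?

The query [OX2] means: aliphatic oxygen with two total connections — ether, hydroxyl, or ester single-bond O.
Check the 10 heavy atoms by environment: 5× C (X4) → no; 1× Br (X1) → no; 4× C (X2) → no.
No environment satisfies the query, so 0 matching atoms.

0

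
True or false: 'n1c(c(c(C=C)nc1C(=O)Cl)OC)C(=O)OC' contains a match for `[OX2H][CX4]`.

The pattern [OX2H][CX4] describes a hydroxyl oxygen bound to an sp3 (X4) carbon — an aliphatic alcohol.
The closest candidate here is a methoxy ether (-OCH3), but the oxygen has H0 (ether), not H1. No other fragment satisfies the full query, so there is no match.

False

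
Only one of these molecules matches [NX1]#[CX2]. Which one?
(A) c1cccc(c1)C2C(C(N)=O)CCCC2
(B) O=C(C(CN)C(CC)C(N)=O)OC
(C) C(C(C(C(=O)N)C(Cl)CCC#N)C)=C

C

[NX1]#[CX2] describes a nitrogen triple-bonded to a two-connected carbon (a nitrile).
(A) has a primary amide (-C(=O)NH2) but the nitrogen is NX3, not NX1.
(B) has a primary amide (-C(=O)NH2) but the nitrogen is NX3, not NX1.
(C) contains a nitrile (-C#N), which satisfies every atom and bond constraint.
So the answer is (C).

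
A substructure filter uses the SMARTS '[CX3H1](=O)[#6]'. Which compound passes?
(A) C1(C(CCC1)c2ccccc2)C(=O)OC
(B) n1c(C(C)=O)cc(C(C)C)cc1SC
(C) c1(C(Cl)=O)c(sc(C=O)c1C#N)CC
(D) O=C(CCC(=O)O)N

[CX3H1](=O)[#6] describes an sp2 carbon with one H, double-bonded to O and single-bonded to carbon (an aldehyde).
(A) has a methyl-ester group (-C(=O)OCH3) but the carbonyl carbon has H0, not H1.
(B) has an acetyl/ketone group (-C(=O)CH3) but the carbonyl carbon has H0 (two carbon neighbours), not H1.
(C) contains an aldehyde (-CHO), which satisfies every atom and bond constraint.
(D) has a carboxylic acid group (-C(=O)OH) but the carbonyl carbon has H0 and is bonded to O, not H1.
So the answer is (C).

C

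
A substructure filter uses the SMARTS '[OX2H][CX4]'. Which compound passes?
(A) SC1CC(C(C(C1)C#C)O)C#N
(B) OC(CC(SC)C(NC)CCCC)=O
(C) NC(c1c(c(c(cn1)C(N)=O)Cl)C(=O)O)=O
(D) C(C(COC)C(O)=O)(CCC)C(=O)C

A

[OX2H][CX4] describes a hydroxyl oxygen bound to an sp3 (X4) carbon (an aliphatic alcohol).
(A) contains a hydroxyl group (-OH), which satisfies every atom and bond constraint.
(B) has a carboxylic acid group (-C(=O)OH) but the -OH is on a CX3 carbonyl carbon, not a CX4 carbon.
(C) has a carboxylic acid group (-C(=O)OH) but the -OH is on a CX3 carbonyl carbon, not a CX4 carbon.
(D) has a methoxy ether (-OCH3) but the oxygen has H0 (ether), not H1.
So the answer is (A).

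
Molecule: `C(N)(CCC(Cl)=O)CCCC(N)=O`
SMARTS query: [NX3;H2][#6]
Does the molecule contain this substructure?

Yes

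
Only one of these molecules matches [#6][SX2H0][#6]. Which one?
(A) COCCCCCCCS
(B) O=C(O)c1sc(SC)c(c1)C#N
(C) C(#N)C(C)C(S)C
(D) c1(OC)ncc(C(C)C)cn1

B

[#6][SX2H0][#6] describes an aliphatic sulfur bridging two carbons with no H on the sulfur (a thioether).
(A) has a methoxy ether (-OCH3) but the bridging atom is O, not S.
(B) contains a methylthio ether (-SCH3), which satisfies every atom and bond constraint.
(C) has a thiol (-SH) but the sulfur has H1, not H0 bridging two carbons.
(D) has a methoxy ether (-OCH3) but the bridging atom is O, not S.
So the answer is (B).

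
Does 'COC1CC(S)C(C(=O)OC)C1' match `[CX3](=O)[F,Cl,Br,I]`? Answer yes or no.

The pattern [CX3](=O)[F,Cl,Br,I] describes a carbonyl carbon bonded to a halogen — an acyl halide.
The closest candidate here is a methyl-ester group (-C(=O)OCH3), but the carbonyl is bonded to -O-C, not to a halogen. No other fragment satisfies the full query, so there is no match.

No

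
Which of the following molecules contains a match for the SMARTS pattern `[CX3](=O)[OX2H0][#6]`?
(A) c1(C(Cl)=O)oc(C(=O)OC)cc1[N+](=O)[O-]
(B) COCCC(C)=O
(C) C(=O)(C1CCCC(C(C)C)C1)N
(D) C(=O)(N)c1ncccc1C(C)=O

A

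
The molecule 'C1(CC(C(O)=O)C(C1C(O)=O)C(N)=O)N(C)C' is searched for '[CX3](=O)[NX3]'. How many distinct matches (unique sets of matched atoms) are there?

1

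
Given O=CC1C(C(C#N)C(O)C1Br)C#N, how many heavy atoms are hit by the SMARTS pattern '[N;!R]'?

The query [N;!R] means: aliphatic nitrogen not in a ring.
Check the 13 heavy atoms by environment: 5× C (in 5-ring) → no; 3× C (acyclic) → no; 2× N (acyclic) → match; 2× O (acyclic) → no; 1× Br (acyclic) → no.
That gives 2 matching atoms.

2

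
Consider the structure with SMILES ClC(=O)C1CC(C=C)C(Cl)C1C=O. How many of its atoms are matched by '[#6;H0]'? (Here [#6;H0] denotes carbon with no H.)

1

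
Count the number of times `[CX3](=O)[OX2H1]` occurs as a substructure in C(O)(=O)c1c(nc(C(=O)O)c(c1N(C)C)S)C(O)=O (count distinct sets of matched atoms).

3

[CX3](=O)[OX2H1] is the SMARTS for a carboxylic acid: an sp2 carbon double-bonded to O and single-bonded to an -OH oxygen.
The molecule carries 3 separate instances of a carboxylic acid group (-C(=O)OH) meeting every constraint; each maps to a distinct set of atoms, giving 3 matches.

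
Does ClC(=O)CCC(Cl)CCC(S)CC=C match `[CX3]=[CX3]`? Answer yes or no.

Yes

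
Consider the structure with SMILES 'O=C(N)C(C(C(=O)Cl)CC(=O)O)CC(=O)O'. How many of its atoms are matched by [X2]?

2

The query [X2] means: any atom with exactly two total connections (bonds + H).
Check the 16 heavy atoms by environment: 4× C (X4) → no; 4× C (X3) → no; 4× O (X1) → no; 1× Cl (X1) → no; 2× O (X2) → match; 1× N (X3) → no.
That gives 2 matching atoms.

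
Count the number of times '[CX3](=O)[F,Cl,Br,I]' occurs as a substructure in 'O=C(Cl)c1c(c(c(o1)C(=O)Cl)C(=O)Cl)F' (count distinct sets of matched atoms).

3

[CX3](=O)[F,Cl,Br,I] is the SMARTS for an acyl halide: a carbonyl carbon bonded to a halogen.
The molecule carries 3 separate instances of an acyl chloride (-C(=O)Cl) meeting every constraint; each maps to a distinct set of atoms, giving 3 matches.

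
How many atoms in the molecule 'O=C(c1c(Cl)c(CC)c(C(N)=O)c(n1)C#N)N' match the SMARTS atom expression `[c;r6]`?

The query [c;r6] means: aromatic carbon that belongs to a six-membered ring.
Check the 17 heavy atoms by environment: 1× n (aromatic, in 6-ring) → no; 5× c (aromatic, in 6-ring) → match; 5× C (acyclic) → no; 3× N (acyclic) → no; 2× O (acyclic) → no; 1× Cl (acyclic) → no.
That gives 5 matching atoms.

5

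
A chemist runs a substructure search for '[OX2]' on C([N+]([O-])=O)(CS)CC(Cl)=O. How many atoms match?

Check the 10 heavy atoms by environment: 3× C (X4) → no; 1× N (charge +1, X3) → no; 1× O (charge -1, X1) → no; 2× O (X1) → no; 1× C (X3) → no; 1× Cl (X1) → no; 1× S (X2) → no.
No environment satisfies the query, so 0 matching atoms.

0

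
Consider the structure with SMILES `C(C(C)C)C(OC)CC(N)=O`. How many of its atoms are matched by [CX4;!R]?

7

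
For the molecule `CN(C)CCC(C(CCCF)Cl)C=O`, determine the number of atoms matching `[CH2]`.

The query [CH2] means: aliphatic carbon with exactly two hydrogens.
Check the 14 heavy atoms by environment: 5× C (H2) → match; 3× C (H1) → no; 1× O (H0) → no; 1× Cl (H0) → no; 1× F (H0) → no; 1× N (H0) → no; 2× C (H3) → no.
That gives 5 matching atoms.

5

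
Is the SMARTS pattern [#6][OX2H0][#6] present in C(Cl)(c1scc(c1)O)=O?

The pattern [#6][OX2H0][#6] describes an aliphatic oxygen bridging two carbons with no H on the oxygen — an ether.
The closest candidate here is a hydroxyl group (-OH), but the oxygen has H1, not H0 bridging two carbons. No other fragment satisfies the full query, so there is no match.

No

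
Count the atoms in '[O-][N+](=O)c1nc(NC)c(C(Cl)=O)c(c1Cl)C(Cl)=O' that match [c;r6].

Check the 18 heavy atoms by environment: 1× n (aromatic, in 6-ring) → no; 5× c (aromatic, in 6-ring) → match; 1× N (charge +1, acyclic) → no; 1× O (charge -1, acyclic) → no; 3× O (acyclic) → no; 3× C (acyclic) → no; 3× Cl (acyclic) → no; 1× N (acyclic) → no.
That gives 5 matching atoms.

5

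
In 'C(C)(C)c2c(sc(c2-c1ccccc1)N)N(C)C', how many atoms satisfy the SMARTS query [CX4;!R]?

The query [CX4;!R] means: aliphatic carbon with four total connections, not in a ring.
Check the 18 heavy atoms by environment: 1× s (aromatic, X2, in 5-ring) → no; 4× c (aromatic, X3, in 5-ring) → no; 2× N (X3, acyclic) → no; 5× C (X4, acyclic) → match; 6× c (aromatic, X3, in 6-ring) → no.
That gives 5 matching atoms.

5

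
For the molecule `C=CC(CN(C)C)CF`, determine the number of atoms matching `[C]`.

7

The query [C] means: uppercase C matches aliphatic (non-aromatic) carbon only.
Check the 9 heavy atoms by environment: 7× C → match; 1× N → no; 1× F → no.
That gives 7 matching atoms.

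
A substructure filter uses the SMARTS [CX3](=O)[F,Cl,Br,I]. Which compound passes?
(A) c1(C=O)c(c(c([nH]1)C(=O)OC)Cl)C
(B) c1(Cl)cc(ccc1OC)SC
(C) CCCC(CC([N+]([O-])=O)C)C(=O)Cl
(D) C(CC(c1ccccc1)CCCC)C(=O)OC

[CX3](=O)[F,Cl,Br,I] describes a carbonyl carbon bonded to a halogen (an acyl halide).
(A) has a methyl-ester group (-C(=O)OCH3) but the carbonyl is bonded to -O-C, not to a halogen.
(B) has a chloro substituent but the Cl is not on a carbonyl carbon.
(C) contains an acyl chloride (-C(=O)Cl), which satisfies every atom and bond constraint.
(D) has a methyl-ester group (-C(=O)OCH3) but the carbonyl is bonded to -O-C, not to a halogen.
So the answer is (C).

C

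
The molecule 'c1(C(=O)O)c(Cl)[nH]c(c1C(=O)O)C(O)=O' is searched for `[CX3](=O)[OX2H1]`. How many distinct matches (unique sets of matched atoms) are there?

3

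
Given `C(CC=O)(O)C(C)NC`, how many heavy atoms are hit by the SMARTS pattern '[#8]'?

2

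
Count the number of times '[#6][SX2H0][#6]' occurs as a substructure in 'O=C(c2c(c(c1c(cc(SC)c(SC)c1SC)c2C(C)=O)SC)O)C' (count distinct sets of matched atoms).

4

[#6][SX2H0][#6] is the SMARTS for a thioether: an aliphatic sulfur bridging two carbons with no H on the sulfur.
The molecule carries 4 separate instances of a methylthio ether (-SCH3) meeting every constraint; each maps to a distinct set of atoms, giving 4 matches.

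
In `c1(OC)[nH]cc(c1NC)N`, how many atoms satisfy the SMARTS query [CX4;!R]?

The query [CX4;!R] means: aliphatic carbon with four total connections, not in a ring.
Check the 10 heavy atoms by environment: 1× n (aromatic, X3, in 5-ring) → no; 4× c (aromatic, X3, in 5-ring) → no; 1× O (X2, acyclic) → no; 2× C (X4, acyclic) → match; 2× N (X3, acyclic) → no.
That gives 2 matching atoms.

2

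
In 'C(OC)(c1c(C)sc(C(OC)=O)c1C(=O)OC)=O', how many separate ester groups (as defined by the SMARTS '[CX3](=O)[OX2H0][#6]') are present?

[CX3](=O)[OX2H0][#6] is the SMARTS for an ester: a carbonyl carbon bonded to an oxygen that is itself bonded to carbon (no H on that O).
The molecule carries 3 separate instances of a methyl-ester group (-C(=O)OCH3) meeting every constraint; each maps to a distinct set of atoms, giving 3 matches.

3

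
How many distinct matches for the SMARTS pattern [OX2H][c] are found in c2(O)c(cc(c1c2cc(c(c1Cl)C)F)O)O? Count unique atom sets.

3

[OX2H][c] is the SMARTS for a phenol: a hydroxyl oxygen attached to an aromatic carbon.
The molecule carries 3 separate instances of a hydroxyl group (-OH) meeting every constraint; each maps to a distinct set of atoms, giving 3 matches.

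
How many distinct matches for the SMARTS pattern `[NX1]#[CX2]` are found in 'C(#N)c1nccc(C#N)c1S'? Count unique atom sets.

2

[NX1]#[CX2] is the SMARTS for a nitrile: a nitrogen triple-bonded to a two-connected carbon.
The molecule carries 2 separate instances of a nitrile (-C#N) meeting every constraint; each maps to a distinct set of atoms, giving 2 matches.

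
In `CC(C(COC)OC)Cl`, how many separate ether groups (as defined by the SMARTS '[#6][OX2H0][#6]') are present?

2

[#6][OX2H0][#6] is the SMARTS for an ether: an aliphatic oxygen bridging two carbons with no H on the oxygen.
The molecule carries 2 separate instances of a methoxy ether (-OCH3) meeting every constraint; each maps to a distinct set of atoms, giving 2 matches.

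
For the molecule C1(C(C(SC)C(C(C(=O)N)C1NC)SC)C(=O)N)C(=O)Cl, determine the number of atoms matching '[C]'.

12

Check the 21 heavy atoms by environment: 12× C → match; 2× S → no; 3× O → no; 3× N → no; 1× Cl → no.
That gives 12 matching atoms.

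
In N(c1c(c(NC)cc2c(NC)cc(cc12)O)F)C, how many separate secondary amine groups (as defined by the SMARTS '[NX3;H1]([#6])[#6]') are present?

3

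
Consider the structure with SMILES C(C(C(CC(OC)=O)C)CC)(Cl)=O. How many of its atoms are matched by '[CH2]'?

The query [CH2] means: aliphatic carbon with exactly two hydrogens.
Check the 13 heavy atoms by environment: 2× C (H2) → match; 2× C (H1) → no; 3× C (H3) → no; 2× C (H0) → no; 3× O (H0) → no; 1× Cl (H0) → no.
That gives 2 matching atoms.

2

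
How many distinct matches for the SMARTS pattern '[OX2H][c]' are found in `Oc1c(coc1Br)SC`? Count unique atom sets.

1

[OX2H][c] is the SMARTS for a phenol: a hydroxyl oxygen attached to an aromatic carbon.
Exactly one fragment in the molecule meets all constraints, giving 1 match.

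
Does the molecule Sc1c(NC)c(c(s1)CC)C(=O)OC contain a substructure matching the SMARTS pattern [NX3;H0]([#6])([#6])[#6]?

The pattern [NX3;H0]([#6])([#6])[#6] describes a trivalent nitrogen with no H, bonded to three carbons — a tertiary amine.
The closest candidate here is an N-methylamino group (-NHCH3), but the nitrogen still has one H (H1), not H0. No other fragment satisfies the full query, so there is no match.

No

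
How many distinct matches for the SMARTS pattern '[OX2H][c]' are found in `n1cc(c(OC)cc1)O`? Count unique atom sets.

1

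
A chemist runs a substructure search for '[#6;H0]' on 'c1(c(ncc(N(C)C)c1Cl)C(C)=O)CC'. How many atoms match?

5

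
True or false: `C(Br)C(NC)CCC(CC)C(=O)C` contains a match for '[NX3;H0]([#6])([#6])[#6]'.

The pattern [NX3;H0]([#6])([#6])[#6] describes a trivalent nitrogen with no H, bonded to three carbons — a tertiary amine.
The closest candidate here is an N-methylamino group (-NHCH3), but the nitrogen still has one H (H1), not H0. No other fragment satisfies the full query, so there is no match.

False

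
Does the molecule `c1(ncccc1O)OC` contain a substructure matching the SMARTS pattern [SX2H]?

No

The pattern [SX2H] describes an aliphatic sulfur with two connections, one being H — a thiol.
The closest candidate here is a hydroxyl group (-OH), but it is an -OH, not an -SH. No other fragment satisfies the full query, so there is no match.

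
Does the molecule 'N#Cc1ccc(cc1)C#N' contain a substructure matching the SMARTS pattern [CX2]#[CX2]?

No

The pattern [CX2]#[CX2] describes a carbon-carbon triple bond — an alkyne.
The closest candidate here is a nitrile (-C#N), but the triple bond is C#N, not C#C. No other fragment satisfies the full query, so there is no match.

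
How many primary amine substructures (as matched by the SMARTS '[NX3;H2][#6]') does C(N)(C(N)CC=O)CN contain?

[NX3;H2][#6] is the SMARTS for a primary amine: a trivalent nitrogen with two H attached to carbon.
The molecule carries 3 separate instances of a primary amino group (-NH2) meeting every constraint; each maps to a distinct set of atoms, giving 3 matches.

3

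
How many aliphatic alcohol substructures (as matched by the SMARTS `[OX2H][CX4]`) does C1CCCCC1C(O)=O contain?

0

[OX2H][CX4] is the SMARTS for an aliphatic alcohol: a hydroxyl oxygen bound to an sp3 (X4) carbon.
The molecule has a carboxylic acid group (-C(=O)OH), but the -OH is on a CX3 carbonyl carbon, not a CX4 carbon; nothing else fits, so there are 0 matches.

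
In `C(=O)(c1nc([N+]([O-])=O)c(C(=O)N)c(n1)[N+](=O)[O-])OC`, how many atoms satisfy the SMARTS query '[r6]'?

6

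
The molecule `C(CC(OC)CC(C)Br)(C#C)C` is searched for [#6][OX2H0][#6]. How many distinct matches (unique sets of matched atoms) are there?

1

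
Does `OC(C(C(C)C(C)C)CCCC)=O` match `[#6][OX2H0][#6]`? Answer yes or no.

The pattern [#6][OX2H0][#6] describes an aliphatic oxygen bridging two carbons with no H on the oxygen — an ether.
The closest candidate here is a carboxylic acid group (-C(=O)OH), but the -OH oxygen has H1; the =O is OX1, not OX2. No other fragment satisfies the full query, so there is no match.

No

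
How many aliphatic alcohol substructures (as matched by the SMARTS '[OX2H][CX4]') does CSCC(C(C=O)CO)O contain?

[OX2H][CX4] is the SMARTS for an aliphatic alcohol: a hydroxyl oxygen bound to an sp3 (X4) carbon.
The molecule carries 2 separate instances of a hydroxyl group (-OH) meeting every constraint; each maps to a distinct set of atoms, giving 2 matches.

2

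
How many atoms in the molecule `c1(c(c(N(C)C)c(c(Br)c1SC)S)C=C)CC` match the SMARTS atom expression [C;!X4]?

2

The query [C;!X4] means: aliphatic carbon that does not have four total connections.
Check the 17 heavy atoms by environment: 6× c (aromatic, X3) → no; 2× S (X2) → no; 5× C (X4) → no; 1× Br (X1) → no; 1× N (X3) → no; 2× C (X3) → match.
That gives 2 matching atoms.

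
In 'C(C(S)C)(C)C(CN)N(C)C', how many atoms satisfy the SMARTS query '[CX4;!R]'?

The query [CX4;!R] means: aliphatic carbon with four total connections, not in a ring.
Check the 11 heavy atoms by environment: 8× C (X4, acyclic) → match; 1× S (X2, acyclic) → no; 2× N (X3, acyclic) → no.
That gives 8 matching atoms.

8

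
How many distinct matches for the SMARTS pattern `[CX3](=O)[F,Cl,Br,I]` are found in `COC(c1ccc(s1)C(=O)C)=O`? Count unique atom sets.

[CX3](=O)[F,Cl,Br,I] is the SMARTS for an acyl halide: a carbonyl carbon bonded to a halogen.
The molecule has a methyl-ester group (-C(=O)OCH3), but the carbonyl is bonded to -O-C, not to a halogen; nothing else fits, so there are 0 matches.

0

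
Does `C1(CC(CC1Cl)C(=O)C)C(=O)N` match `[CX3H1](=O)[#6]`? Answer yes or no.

No

The pattern [CX3H1](=O)[#6] describes an sp2 carbon with one H, double-bonded to O and single-bonded to carbon — an aldehyde.
The closest candidate here is an acetyl/ketone group (-C(=O)CH3), but the carbonyl carbon has H0 (two carbon neighbours), not H1. No other fragment satisfies the full query, so there is no match.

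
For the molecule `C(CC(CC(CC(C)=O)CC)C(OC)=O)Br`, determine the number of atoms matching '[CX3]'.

2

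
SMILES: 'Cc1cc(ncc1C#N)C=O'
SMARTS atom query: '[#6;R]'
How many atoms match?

The query [#6;R] means: carbon that is part of a ring.
Check the 11 heavy atoms by environment: 1× n (aromatic, in 6-ring) → no; 5× c (aromatic, in 6-ring) → match; 3× C (acyclic) → no; 1× N (acyclic) → no; 1× O (acyclic) → no.
That gives 5 matching atoms.

5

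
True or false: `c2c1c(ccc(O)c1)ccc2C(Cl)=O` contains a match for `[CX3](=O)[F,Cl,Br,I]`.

True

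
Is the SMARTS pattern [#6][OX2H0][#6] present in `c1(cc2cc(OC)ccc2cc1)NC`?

Yes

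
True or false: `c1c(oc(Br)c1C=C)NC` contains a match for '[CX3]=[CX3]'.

The pattern [CX3]=[CX3] describes a non-aromatic C=C double bond between two sp2 carbons — an alkene.
The molecule carries a vinyl group (-CH=CH2), whose atoms satisfy every constraint of the query, so the pattern matches.

True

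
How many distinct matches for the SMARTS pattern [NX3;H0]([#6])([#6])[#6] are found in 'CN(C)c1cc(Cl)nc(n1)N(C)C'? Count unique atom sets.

2

[NX3;H0]([#6])([#6])[#6] is the SMARTS for a tertiary amine: a trivalent nitrogen with no H, bonded to three carbons.
The molecule carries 2 separate instances of a dimethylamino group (-N(CH3)2) meeting every constraint; each maps to a distinct set of atoms, giving 2 matches.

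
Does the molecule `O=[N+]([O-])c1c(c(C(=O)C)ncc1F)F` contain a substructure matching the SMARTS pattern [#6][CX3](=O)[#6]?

The pattern [#6][CX3](=O)[#6] describes a carbonyl carbon (no H) flanked by two carbons — a ketone.
The molecule carries an acetyl/ketone group (-C(=O)CH3), whose atoms satisfy every constraint of the query, so the pattern matches.

Yes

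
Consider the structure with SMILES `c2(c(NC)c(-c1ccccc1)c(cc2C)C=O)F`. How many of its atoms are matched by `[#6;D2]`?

7

The query [#6;D2] means: any carbon bonded to exactly two heavy atoms.
Check the 18 heavy atoms by environment: 6× c (aromatic, D3) → no; 6× c (aromatic, D2) → match; 2× C (D1) → no; 1× N (D2) → no; 1× C (D2) → match; 1× O (D1) → no; 1× F (D1) → no.
Summing the matching environments: 6 + 1 = 7 matching atoms.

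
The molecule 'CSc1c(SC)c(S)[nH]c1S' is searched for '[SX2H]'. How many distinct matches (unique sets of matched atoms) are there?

2

[SX2H] is the SMARTS for a thiol: an aliphatic sulfur with two connections, one being H.
The molecule carries 2 separate instances of a thiol (-SH) meeting every constraint; each maps to a distinct set of atoms, giving 2 matches.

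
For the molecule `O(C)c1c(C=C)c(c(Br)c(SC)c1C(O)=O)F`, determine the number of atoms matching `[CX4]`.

2

The query [CX4] means: C with X4: aliphatic carbon with exactly 4 total connections (bonds + H).
Check the 17 heavy atoms by environment: 6× c (aromatic, X3) → no; 1× F (X1) → no; 2× O (X2) → no; 2× C (X4) → match; 3× C (X3) → no; 1× O (X1) → no; 1× Br (X1) → no; 1× S (X2) → no.
That gives 2 matching atoms.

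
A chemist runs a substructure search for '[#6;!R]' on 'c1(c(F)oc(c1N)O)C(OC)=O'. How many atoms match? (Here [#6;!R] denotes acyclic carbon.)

2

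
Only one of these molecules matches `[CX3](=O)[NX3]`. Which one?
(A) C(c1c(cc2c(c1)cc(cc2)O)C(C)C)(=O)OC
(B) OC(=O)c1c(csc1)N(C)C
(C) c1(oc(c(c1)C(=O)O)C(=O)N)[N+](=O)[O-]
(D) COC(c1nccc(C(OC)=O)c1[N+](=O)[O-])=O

C

[CX3](=O)[NX3] describes a carbonyl carbon bonded to a trivalent nitrogen (an amide).
(A) has a methyl-ester group (-C(=O)OCH3) but the carbonyl is bonded to O, not to an NX3 nitrogen.
(B) has a carboxylic acid group (-C(=O)OH) but the carbonyl is bonded to O, not to an NX3 nitrogen.
(C) contains a primary amide (-C(=O)NH2), which satisfies every atom and bond constraint.
(D) has a methyl-ester group (-C(=O)OCH3) but the carbonyl is bonded to O, not to an NX3 nitrogen.
So the answer is (C).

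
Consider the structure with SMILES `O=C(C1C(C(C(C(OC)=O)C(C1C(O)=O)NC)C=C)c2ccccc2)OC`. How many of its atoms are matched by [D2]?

9

The query [D2] means: atom with exactly two heavy-atom neighbours.
Check the 27 heavy atoms by environment: 9× C (D3) → no; 1× C (D2) → match; 4× C (D1) → no; 4× O (D1) → no; 2× O (D2) → match; 1× N (D2) → match; 1× c (aromatic, D3) → no; 5× c (aromatic, D2) → match.
Summing the matching environments: 1 + 2 + 1 + 5 = 9 matching atoms.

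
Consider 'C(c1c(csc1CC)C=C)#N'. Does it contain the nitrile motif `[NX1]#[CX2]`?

Yes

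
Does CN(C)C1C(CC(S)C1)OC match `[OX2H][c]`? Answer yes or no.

No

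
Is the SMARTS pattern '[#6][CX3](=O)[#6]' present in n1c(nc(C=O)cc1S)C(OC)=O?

The pattern [#6][CX3](=O)[#6] describes a carbonyl carbon (no H) flanked by two carbons — a ketone.
The closest candidate here is a methyl-ester group (-C(=O)OCH3), but one neighbour of the carbonyl carbon is O, not C. No other fragment satisfies the full query, so there is no match.

No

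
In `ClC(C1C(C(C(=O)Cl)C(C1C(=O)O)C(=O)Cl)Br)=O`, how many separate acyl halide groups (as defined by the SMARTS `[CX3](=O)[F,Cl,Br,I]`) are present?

[CX3](=O)[F,Cl,Br,I] is the SMARTS for an acyl halide: a carbonyl carbon bonded to a halogen.
The molecule carries 3 separate instances of an acyl chloride (-C(=O)Cl) meeting every constraint; each maps to a distinct set of atoms, giving 3 matches.

3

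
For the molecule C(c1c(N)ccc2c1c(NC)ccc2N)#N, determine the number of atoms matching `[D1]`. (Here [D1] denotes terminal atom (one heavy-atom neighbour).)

The query [D1] means: atom with exactly one heavy-atom neighbour (degree 1).
Check the 16 heavy atoms by environment: 6× c (aromatic, D3) → no; 4× c (aromatic, D2) → no; 1× C (D2) → no; 3× N (D1) → match; 1× N (D2) → no; 1× C (D1) → match.
Summing the matching environments: 3 + 1 = 4 matching atoms.

4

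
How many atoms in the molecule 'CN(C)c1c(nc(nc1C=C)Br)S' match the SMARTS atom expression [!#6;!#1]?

5

Check the 13 heavy atoms by environment: 2× n (aromatic) → match; 4× c (aromatic) → no; 1× S → match; 1× Br → match; 4× C → no; 1× N → match.
Summing the matching environments: 2 + 1 + 1 + 1 = 5 matching atoms.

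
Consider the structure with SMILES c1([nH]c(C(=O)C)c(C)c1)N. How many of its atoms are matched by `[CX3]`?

The query [CX3] means: C with X3: aliphatic carbon with exactly 3 total connections.
Check the 10 heavy atoms by environment: 1× n (aromatic, X3) → no; 4× c (aromatic, X3) → no; 1× N (X3) → no; 1× C (X3) → match; 1× O (X1) → no; 2× C (X4) → no.
That gives 1 matching atom.

1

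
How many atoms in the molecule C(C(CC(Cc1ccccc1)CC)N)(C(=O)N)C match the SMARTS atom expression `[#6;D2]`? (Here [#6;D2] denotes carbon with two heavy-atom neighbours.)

8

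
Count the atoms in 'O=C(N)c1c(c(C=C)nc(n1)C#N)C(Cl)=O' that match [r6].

The query [r6] means: r6 matches atoms in a six-membered ring.
Check the 16 heavy atoms by environment: 2× n (aromatic, in 6-ring) → match; 4× c (aromatic, in 6-ring) → match; 5× C (acyclic) → no; 2× N (acyclic) → no; 2× O (acyclic) → no; 1× Cl (acyclic) → no.
Summing the matching environments: 2 + 4 = 6 matching atoms.

6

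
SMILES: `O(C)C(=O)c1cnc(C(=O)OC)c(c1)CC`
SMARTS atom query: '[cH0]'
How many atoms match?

The query [cH0] means: aromatic carbon with no attached hydrogen (substituted or ring-fusion).
Check the 16 heavy atoms by environment: 1× n (aromatic, H0) → no; 3× c (aromatic, H0) → match; 2× c (aromatic, H1) → no; 1× C (H2) → no; 3× C (H3) → no; 2× C (H0) → no; 4× O (H0) → no.
That gives 3 matching atoms.

3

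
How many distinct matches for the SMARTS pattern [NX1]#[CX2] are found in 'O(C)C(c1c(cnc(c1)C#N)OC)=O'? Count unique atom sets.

1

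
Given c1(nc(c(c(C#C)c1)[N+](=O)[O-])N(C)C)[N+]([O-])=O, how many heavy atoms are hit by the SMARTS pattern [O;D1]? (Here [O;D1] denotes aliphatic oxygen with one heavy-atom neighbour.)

4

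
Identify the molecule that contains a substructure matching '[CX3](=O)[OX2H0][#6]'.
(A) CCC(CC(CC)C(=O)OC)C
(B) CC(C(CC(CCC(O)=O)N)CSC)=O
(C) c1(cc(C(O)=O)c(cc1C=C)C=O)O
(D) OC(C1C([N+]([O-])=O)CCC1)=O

A

[CX3](=O)[OX2H0][#6] describes a carbonyl carbon bonded to an oxygen that is itself bonded to carbon (no H on that O) (an ester).
(A) contains a methyl-ester group (-C(=O)OCH3), which satisfies every atom and bond constraint.
(B) has a carboxylic acid group (-C(=O)OH) but the singly-bonded O carries H (OX2H1, not H0).
(C) has a carboxylic acid group (-C(=O)OH) but the singly-bonded O carries H (OX2H1, not H0).
(D) has a carboxylic acid group (-C(=O)OH) but the singly-bonded O carries H (OX2H1, not H0).
So the answer is (A).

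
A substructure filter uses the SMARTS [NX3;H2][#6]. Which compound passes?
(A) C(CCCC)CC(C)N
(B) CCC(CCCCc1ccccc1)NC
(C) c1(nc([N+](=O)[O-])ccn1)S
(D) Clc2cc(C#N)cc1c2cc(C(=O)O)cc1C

A

[NX3;H2][#6] describes a trivalent nitrogen with two H attached to carbon (a primary amine).
(A) contains a primary amino group (-NH2), which satisfies every atom and bond constraint.
(B) has an N-methylamino group (-NHCH3) but the nitrogen bears two carbons and only one H (H1), not H2.
(C) has a nitro group (-[N+](=O)[O-]) but the nitrogen is [N+] with no H, not NX3H2.
(D) has a nitrile (-C#N) but the nitrogen is NX1 (triple-bonded), not NX3 with two H.
So the answer is (A).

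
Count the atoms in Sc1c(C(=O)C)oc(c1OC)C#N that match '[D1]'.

Check the 13 heavy atoms by environment: 1× o (aromatic, D2) → no; 4× c (aromatic, D3) → no; 1× C (D3) → no; 1× O (D1) → match; 2× C (D1) → match; 1× C (D2) → no; 1× N (D1) → match; 1× O (D2) → no; 1× S (D1) → match.
Summing the matching environments: 1 + 2 + 1 + 1 = 5 matching atoms.

5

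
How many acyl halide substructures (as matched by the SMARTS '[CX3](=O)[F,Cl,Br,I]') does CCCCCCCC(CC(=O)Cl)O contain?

[CX3](=O)[F,Cl,Br,I] is the SMARTS for an acyl halide: a carbonyl carbon bonded to a halogen.
Exactly one fragment in the molecule meets all constraints, giving 1 match.

1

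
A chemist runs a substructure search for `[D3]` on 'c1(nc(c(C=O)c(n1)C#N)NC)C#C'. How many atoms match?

4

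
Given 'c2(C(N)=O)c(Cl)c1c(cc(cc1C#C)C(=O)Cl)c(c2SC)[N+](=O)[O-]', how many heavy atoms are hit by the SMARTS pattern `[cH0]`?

Check the 24 heavy atoms by environment: 8× c (aromatic, H0) → match; 2× c (aromatic, H1) → no; 3× C (H0) → no; 1× C (H1) → no; 3× O (H0) → no; 2× Cl (H0) → no; 1× N (charge +1, H0) → no; 1× O (charge -1, H0) → no; 1× S (H0) → no; 1× C (H3) → no; 1× N (H2) → no.
That gives 8 matching atoms.

8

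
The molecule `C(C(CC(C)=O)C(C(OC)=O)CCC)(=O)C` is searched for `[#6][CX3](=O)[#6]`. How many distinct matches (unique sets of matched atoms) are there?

[#6][CX3](=O)[#6] is the SMARTS for a ketone: a carbonyl carbon (no H) flanked by two carbons.
The molecule carries 2 separate instances of an acetyl/ketone group (-C(=O)CH3) meeting every constraint; each maps to a distinct set of atoms, giving 2 matches.

2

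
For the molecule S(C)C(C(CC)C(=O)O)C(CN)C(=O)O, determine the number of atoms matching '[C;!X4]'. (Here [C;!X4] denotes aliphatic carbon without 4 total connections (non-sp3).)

The query [C;!X4] means: aliphatic carbon that does not have four total connections.
Check the 15 heavy atoms by environment: 7× C (X4) → no; 1× S (X2) → no; 2× C (X3) → match; 2× O (X1) → no; 2× O (X2) → no; 1× N (X3) → no.
That gives 2 matching atoms.

2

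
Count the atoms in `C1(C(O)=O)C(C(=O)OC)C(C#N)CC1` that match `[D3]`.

The query [D3] means: atom with exactly three heavy-atom neighbours.
Check the 14 heavy atoms by environment: 3× C (D2) → no; 5× C (D3) → match; 3× O (D1) → no; 1× O (D2) → no; 1× C (D1) → no; 1× N (D1) → no.
That gives 5 matching atoms.

5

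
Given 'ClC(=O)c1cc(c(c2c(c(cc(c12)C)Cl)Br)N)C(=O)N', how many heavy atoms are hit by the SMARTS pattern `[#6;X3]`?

12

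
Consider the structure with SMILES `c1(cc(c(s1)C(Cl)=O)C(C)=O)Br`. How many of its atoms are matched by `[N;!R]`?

The query [N;!R] means: aliphatic nitrogen not in a ring.
Check the 12 heavy atoms by environment: 1× s (aromatic, in 5-ring) → no; 4× c (aromatic, in 5-ring) → no; 3× C (acyclic) → no; 2× O (acyclic) → no; 1× Cl (acyclic) → no; 1× Br (acyclic) → no.
No environment satisfies the query, so 0 matching atoms.

0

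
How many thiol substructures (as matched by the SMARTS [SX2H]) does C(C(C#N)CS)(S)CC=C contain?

2

[SX2H] is the SMARTS for a thiol: an aliphatic sulfur with two connections, one being H.
The molecule carries 2 separate instances of a thiol (-SH) meeting every constraint; each maps to a distinct set of atoms, giving 2 matches.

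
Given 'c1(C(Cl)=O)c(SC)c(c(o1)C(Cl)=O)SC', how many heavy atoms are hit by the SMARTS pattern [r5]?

5

The query [r5] means: r5 matches atoms in a five-membered ring.
Check the 15 heavy atoms by environment: 1× o (aromatic, in 5-ring) → match; 4× c (aromatic, in 5-ring) → match; 2× S (acyclic) → no; 4× C (acyclic) → no; 2× O (acyclic) → no; 2× Cl (acyclic) → no.
Summing the matching environments: 1 + 4 = 5 matching atoms.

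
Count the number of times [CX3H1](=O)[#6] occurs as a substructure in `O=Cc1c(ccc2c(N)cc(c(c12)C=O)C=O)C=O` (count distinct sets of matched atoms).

4

[CX3H1](=O)[#6] is the SMARTS for an aldehyde: an sp2 carbon with one H, double-bonded to O and single-bonded to carbon.
The molecule carries 4 separate instances of an aldehyde (-CHO) meeting every constraint; each maps to a distinct set of atoms, giving 4 matches.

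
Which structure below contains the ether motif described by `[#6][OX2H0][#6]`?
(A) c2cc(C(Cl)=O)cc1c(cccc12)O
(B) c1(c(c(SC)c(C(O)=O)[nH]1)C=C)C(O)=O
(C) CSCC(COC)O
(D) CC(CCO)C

C

[#6][OX2H0][#6] describes an aliphatic oxygen bridging two carbons with no H on the oxygen (an ether).
(A) has a hydroxyl group (-OH) but the oxygen has H1, not H0 bridging two carbons.
(B) has a carboxylic acid group (-C(=O)OH) but the -OH oxygen has H1; the =O is OX1, not OX2.
(C) contains a methoxy ether (-OCH3), which satisfies every atom and bond constraint.
(D) has a hydroxyl group (-OH) but the oxygen has H1, not H0 bridging two carbons.
So the answer is (C).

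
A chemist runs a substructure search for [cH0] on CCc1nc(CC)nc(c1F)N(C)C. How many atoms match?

4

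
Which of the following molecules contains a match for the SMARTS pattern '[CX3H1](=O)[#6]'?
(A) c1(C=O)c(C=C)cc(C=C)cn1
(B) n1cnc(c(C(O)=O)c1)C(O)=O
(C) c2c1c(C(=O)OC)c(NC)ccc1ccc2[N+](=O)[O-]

[CX3H1](=O)[#6] describes an sp2 carbon with one H, double-bonded to O and single-bonded to carbon (an aldehyde).
(A) contains an aldehyde (-CHO), which satisfies every atom and bond constraint.
(B) has a carboxylic acid group (-C(=O)OH) but the carbonyl carbon has H0 and is bonded to O, not H1.
(C) has a methyl-ester group (-C(=O)OCH3) but the carbonyl carbon has H0, not H1.
So the answer is (A).

A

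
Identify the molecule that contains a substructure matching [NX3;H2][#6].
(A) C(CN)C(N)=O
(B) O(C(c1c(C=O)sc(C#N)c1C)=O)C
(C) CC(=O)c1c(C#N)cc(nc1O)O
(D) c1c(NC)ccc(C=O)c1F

A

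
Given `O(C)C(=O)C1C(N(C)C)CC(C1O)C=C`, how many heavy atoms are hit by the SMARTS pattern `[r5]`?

5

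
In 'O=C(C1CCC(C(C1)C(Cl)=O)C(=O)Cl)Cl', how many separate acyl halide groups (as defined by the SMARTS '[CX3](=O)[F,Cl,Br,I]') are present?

3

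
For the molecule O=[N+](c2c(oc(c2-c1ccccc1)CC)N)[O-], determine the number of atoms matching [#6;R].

The query [#6;R] means: carbon that is part of a ring.
Check the 17 heavy atoms by environment: 1× o (aromatic, in 5-ring) → no; 4× c (aromatic, in 5-ring) → match; 1× N (acyclic) → no; 1× N (charge +1, acyclic) → no; 1× O (charge -1, acyclic) → no; 1× O (acyclic) → no; 2× C (acyclic) → no; 6× c (aromatic, in 6-ring) → match.
Summing the matching environments: 4 + 6 = 10 matching atoms.

10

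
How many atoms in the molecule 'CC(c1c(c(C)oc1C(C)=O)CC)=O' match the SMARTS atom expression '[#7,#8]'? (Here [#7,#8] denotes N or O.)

3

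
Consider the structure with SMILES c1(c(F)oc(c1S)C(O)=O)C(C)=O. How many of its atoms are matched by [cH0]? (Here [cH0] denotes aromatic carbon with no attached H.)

The query [cH0] means: aromatic carbon with no attached hydrogen (substituted or ring-fusion).
Check the 13 heavy atoms by environment: 1× o (aromatic, H0) → no; 4× c (aromatic, H0) → match; 1× S (H1) → no; 2× C (H0) → no; 2× O (H0) → no; 1× C (H3) → no; 1× O (H1) → no; 1× F (H0) → no.
That gives 4 matching atoms.

4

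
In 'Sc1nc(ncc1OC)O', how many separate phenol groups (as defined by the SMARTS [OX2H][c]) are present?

[OX2H][c] is the SMARTS for a phenol: a hydroxyl oxygen attached to an aromatic carbon.
Exactly one fragment in the molecule meets all constraints, giving 1 match.

1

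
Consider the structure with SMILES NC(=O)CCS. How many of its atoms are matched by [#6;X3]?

Check the 6 heavy atoms by environment: 2× C (X4) → no; 1× C (X3) → match; 1× O (X1) → no; 1× N (X3) → no; 1× S (X2) → no.
That gives 1 matching atom.

1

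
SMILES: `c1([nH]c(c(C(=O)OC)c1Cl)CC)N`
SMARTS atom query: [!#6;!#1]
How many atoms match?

5

Check the 13 heavy atoms by environment: 1× n (aromatic) → match; 4× c (aromatic) → no; 1× N → match; 1× Cl → match; 4× C → no; 2× O → match.
Summing the matching environments: 1 + 1 + 1 + 2 = 5 matching atoms.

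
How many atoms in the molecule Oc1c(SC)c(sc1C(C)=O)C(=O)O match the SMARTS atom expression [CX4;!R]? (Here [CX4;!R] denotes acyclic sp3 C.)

2

The query [CX4;!R] means: aliphatic carbon with four total connections, not in a ring.
Check the 14 heavy atoms by environment: 1× s (aromatic, X2, in 5-ring) → no; 4× c (aromatic, X3, in 5-ring) → no; 2× C (X3, acyclic) → no; 2× O (X1, acyclic) → no; 2× O (X2, acyclic) → no; 1× S (X2, acyclic) → no; 2× C (X4, acyclic) → match.
That gives 2 matching atoms.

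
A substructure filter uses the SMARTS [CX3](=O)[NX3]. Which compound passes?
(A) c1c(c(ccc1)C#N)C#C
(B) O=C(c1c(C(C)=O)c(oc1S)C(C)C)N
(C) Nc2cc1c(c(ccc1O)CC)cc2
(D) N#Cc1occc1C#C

[CX3](=O)[NX3] describes a carbonyl carbon bonded to a trivalent nitrogen (an amide).
(A) has a nitrile (-C#N) but the nitrile N is NX1 (triple-bonded), not NX3.
(B) contains a primary amide (-C(=O)NH2), which satisfies every atom and bond constraint.
(C) has a primary amino group (-NH2) but the -NH2 is not attached to a carbonyl carbon.
(D) has a nitrile (-C#N) but the nitrile N is NX1 (triple-bonded), not NX3.
So the answer is (B).

B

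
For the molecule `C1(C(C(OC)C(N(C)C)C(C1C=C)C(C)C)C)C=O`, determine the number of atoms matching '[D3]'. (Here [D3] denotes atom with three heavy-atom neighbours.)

The query [D3] means: atom with exactly three heavy-atom neighbours.
Check the 19 heavy atoms by environment: 7× C (D3) → match; 2× C (D2) → no; 7× C (D1) → no; 1× N (D3) → match; 1× O (D1) → no; 1× O (D2) → no.
Summing the matching environments: 7 + 1 = 8 matching atoms.

8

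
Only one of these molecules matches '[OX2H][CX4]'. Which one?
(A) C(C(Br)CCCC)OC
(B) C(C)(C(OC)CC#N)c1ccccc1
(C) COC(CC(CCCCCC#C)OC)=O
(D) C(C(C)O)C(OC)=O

[OX2H][CX4] describes a hydroxyl oxygen bound to an sp3 (X4) carbon (an aliphatic alcohol).
(A) has a methoxy ether (-OCH3) but the oxygen has H0 (ether), not H1.
(B) has a methoxy ether (-OCH3) but the oxygen has H0 (ether), not H1.
(C) has a methoxy ether (-OCH3) but the oxygen has H0 (ether), not H1.
(D) contains a hydroxyl group (-OH), which satisfies every atom and bond constraint.
So the answer is (D).

D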